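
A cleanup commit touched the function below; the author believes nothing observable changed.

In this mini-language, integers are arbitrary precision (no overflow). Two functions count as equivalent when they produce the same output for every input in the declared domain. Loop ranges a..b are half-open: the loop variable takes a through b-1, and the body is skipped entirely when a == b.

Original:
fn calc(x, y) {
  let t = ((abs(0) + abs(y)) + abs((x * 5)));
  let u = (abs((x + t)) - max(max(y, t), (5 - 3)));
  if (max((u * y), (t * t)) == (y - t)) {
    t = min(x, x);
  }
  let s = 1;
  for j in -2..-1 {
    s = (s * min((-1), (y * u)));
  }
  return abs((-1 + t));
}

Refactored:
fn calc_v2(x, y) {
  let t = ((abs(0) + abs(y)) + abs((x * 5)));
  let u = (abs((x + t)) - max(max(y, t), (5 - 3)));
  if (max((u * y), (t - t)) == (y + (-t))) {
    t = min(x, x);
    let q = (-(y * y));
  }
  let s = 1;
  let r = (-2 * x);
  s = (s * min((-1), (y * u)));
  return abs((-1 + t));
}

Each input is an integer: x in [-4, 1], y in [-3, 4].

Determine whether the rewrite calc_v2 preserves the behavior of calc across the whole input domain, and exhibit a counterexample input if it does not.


Not equivalent: x=0, y=1 separates them (0 vs 1).
calc: t becomes 1; next u becomes -1; next (max((u * y), (t * t)) == (y - t)) evaluates to false; next s becomes 1; next at j=-2:; next s becomes -1; next final value 0
calc_v2: t becomes 1; next u becomes -1; next (max((u * y), (t - t)) == (y + (-t))) evaluates to true; next t becomes 0; next q becomes -1; next s becomes 1; next r becomes 0; next s becomes -1; next final value 1
verdict: not equivalent; witness: x=0, y=1


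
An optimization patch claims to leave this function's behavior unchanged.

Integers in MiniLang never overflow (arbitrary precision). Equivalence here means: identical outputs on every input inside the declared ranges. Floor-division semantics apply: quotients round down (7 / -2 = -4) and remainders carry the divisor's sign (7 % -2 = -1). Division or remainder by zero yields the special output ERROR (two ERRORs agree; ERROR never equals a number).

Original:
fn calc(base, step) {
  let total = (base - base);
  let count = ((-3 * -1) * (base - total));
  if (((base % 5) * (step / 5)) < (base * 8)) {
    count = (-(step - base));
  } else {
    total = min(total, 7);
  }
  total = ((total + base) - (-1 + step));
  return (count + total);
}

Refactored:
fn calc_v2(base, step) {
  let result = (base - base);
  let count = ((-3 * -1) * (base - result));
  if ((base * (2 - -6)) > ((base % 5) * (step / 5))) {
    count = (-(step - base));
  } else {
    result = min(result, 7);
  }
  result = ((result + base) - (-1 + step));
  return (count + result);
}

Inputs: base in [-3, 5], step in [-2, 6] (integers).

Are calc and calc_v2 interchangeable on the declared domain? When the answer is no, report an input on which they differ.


This is a faithful refactor — comparison usage differs, local variable names differ, arithmetic usage differs, constant usage differs, but the computed results match everywhere.
One worked example (base=3, step=5) — calc: total=0, then count=9, then (((base % 5) * (step / 5)) < (base * 8)) is true, then count=-2, then total=-1, then returns -3; calc_v2: result=0, then count=9, then ((base * (2 - -6)) > ((base % 5) * (step / 5))) is true, then count=-2, then result=-1, then returns -3; agreement on -3.
Checked all 81 inputs in the declared domain: the outputs agree on every one.
verdict: equivalent


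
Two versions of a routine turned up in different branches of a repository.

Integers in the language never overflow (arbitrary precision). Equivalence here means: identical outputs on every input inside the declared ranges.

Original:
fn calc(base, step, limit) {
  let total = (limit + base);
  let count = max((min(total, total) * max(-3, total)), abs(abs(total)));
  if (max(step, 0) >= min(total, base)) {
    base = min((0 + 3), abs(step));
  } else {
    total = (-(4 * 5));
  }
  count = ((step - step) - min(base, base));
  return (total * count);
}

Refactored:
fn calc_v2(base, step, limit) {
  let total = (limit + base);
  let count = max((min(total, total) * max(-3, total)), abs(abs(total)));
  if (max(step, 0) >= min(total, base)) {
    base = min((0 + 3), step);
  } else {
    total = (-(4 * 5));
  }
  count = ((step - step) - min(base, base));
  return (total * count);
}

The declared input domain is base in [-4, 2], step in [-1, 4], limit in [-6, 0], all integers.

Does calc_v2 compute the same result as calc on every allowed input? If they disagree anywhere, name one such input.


Run the pair on base=-4, step=-1, limit=-6.
calc: total becomes -10; next count becomes 30; next (max(step, 0) >= min(total, base)) evaluates to true; next base becomes 1; next count becomes -1; next final value 10
calc_v2: total becomes -10; next count becomes 30; next (max(step, 0) >= min(total, base)) evaluates to true; next base becomes -1; next count becomes 1; next final value -10
10 against -10: the behavior changed.
verdict: not equivalent; witness: base=-4, step=-1, limit=-6


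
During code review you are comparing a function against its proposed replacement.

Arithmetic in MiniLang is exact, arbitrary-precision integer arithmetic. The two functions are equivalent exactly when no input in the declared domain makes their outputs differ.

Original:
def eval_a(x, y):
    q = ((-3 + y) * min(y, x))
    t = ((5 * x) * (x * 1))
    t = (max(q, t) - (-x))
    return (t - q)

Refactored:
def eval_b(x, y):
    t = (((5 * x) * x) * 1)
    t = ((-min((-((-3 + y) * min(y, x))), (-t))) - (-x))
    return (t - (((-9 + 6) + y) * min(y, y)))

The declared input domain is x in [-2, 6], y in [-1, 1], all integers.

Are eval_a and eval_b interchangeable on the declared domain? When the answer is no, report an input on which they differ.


Run the pair on x=-2, y=-1.
eval_a: q=8, then t=20, then t=18, then returns 10
eval_b: t=20, then t=18, then returns 14
10 vs 14 — the two versions disagree here.
verdict: not equivalent; witness: x=-2, y=-1


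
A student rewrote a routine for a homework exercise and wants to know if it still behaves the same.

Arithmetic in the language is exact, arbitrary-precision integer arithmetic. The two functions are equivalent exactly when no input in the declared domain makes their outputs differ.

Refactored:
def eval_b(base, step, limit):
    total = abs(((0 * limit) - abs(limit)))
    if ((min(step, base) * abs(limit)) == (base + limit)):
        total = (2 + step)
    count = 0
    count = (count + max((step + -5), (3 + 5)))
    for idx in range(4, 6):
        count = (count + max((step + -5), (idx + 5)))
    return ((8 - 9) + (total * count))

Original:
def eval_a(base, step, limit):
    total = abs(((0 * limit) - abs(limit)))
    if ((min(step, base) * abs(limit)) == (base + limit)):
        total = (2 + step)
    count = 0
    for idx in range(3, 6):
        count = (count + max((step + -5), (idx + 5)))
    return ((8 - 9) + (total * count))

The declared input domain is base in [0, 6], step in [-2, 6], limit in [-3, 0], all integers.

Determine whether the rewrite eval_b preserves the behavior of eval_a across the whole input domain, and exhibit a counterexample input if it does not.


Equivalent — the differences include constant usage differs, and statement counts differ, and min/max/abs usage differs, and arithmetic usage differs, and loop structure differs, yet no declared input distinguishes the two.
As a probe, take base=4, step=5, limit=-1: eval_a runs total becomes 1; next ((min(step, base) * abs(limit)) == (base + limit)) evaluates to false; next count becomes 0; next at idx=3:; next count becomes 8; next at idx=4:; next count becomes 17; next at idx=5:; next count becomes 27; next final value 26; eval_b runs total becomes 1; next ((min(step, base) * abs(limit)) == (base + limit)) evaluates to false; next count becomes 0; next count becomes 8; next at idx=4:; next count becomes 17; next at idx=5:; next count becomes 27; next final value 26; both end at 26.
Across all 252 domain points the two functions coincide.
verdict: equivalent


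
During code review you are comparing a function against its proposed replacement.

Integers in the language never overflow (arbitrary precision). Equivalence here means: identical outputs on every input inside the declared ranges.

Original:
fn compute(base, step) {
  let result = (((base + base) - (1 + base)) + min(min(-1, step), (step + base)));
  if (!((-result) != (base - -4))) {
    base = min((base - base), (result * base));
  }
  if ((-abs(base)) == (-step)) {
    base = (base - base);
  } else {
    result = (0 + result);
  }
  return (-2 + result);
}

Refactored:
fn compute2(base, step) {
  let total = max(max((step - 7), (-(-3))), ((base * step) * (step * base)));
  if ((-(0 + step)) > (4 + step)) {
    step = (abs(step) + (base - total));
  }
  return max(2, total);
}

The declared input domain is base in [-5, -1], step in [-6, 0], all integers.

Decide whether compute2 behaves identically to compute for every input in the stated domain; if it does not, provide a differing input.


These are not equivalent — on base=-5, step=-6 the outputs split (-19 vs 900).
compute: result becomes -17; next (!((-result) != (base - -4))) evaluates to false; next ((-abs(base)) == (-step)) evaluates to false; next result becomes -17; next final value -19
compute2: total becomes 900; next ((-(0 + step)) > (4 + step)) evaluates to true; next step becomes -899; next final value 900
verdict: not equivalent; witness: base=-5, step=-6


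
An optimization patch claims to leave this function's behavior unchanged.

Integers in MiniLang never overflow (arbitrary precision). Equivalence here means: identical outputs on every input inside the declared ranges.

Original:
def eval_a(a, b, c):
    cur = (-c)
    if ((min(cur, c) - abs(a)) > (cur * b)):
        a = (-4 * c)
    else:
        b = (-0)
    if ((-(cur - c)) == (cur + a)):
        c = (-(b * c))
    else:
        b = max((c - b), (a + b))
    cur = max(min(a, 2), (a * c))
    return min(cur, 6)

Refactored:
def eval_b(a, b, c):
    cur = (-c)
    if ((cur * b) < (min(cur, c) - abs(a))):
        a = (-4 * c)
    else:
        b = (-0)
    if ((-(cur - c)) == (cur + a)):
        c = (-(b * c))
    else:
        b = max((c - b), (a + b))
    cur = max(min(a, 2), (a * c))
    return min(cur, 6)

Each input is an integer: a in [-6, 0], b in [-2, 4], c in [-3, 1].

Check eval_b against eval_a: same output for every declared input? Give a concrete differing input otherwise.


Side by side, the visible changes include: comparison usage differs.
As a probe, take a=-4, b=0, c=1: eval_a runs cur = -1; ((min(cur, c) - abs(a)) > (cur * b)) -> false; b = 0; ((-(cur - c)) == (cur + a)) -> false; b = 1; cur = -4; return -4; eval_b runs cur = -1; ((cur * b) < (min(cur, c) - abs(a))) -> false; b = 0; ((-(cur - c)) == (cur + a)) -> false; b = 1; cur = -4; return -4; both end at -4.
Checked all 245 inputs in the declared domain: the outputs agree on every one.
verdict: equivalent


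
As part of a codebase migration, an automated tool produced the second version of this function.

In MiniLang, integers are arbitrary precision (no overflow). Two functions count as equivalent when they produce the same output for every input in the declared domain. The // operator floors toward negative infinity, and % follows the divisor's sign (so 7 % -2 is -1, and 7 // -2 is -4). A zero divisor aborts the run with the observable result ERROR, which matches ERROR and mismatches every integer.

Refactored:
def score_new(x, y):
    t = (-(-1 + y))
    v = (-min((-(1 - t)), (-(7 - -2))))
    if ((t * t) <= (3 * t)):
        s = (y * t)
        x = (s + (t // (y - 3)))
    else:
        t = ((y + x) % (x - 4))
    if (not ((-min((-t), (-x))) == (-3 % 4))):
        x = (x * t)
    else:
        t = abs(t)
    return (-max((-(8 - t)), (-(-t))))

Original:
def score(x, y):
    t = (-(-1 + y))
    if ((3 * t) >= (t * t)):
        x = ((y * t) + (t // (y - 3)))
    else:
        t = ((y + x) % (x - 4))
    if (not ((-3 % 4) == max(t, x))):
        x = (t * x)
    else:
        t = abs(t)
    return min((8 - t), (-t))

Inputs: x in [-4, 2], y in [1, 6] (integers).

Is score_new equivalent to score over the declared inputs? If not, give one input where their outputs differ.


Comparing the listings, the differences include: arithmetic usage differs, plus comparison usage differs, plus min/max/abs usage differs, plus statement counts differ, plus constant usage differs, plus local variable names differ.
As a probe, take x=-2, y=4: score runs t=-3, then ((3 * t) >= (t * t)) is false, then t=-4, then (not ((-3 % 4) == max(t, x))) is true, then x=8, then returns 4; score_new runs t=-3, then v=9, then ((t * t) <= (3 * t)) is false, then t=-4, then (not ((-min((-t), (-x))) == (-3 % 4))) is true, then x=8, then returns 4; both end at 4.
Every one of the 42 inputs gives matching results.
verdict: equivalent


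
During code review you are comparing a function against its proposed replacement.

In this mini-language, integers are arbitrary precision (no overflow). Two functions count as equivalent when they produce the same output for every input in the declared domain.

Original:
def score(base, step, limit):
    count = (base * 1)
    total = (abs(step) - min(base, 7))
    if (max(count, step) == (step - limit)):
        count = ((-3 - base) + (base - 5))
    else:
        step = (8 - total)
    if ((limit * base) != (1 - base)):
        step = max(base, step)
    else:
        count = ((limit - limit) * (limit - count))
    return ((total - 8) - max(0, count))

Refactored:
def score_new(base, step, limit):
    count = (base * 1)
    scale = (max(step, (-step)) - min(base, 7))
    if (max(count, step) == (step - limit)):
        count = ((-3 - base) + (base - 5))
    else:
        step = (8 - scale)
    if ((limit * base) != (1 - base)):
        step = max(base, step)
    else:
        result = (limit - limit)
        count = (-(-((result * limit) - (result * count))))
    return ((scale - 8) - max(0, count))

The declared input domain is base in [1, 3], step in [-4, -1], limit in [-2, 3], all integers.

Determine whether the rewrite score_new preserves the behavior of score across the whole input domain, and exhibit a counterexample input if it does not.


Side by side, the visible changes include: local variable names differ, and arithmetic usage differs, and statement counts differ, and min/max/abs usage differs.
Tracing base=2, step=-4, limit=2: score: count=2, then total=2, then (max(count, step) == (step - limit)) is false, then step=6, then ((limit * base) != (1 - base)) is true, then step=6, then returns -8 | score_new: count=2, then scale=2, then (max(count, step) == (step - limit)) is false, then step=6, then ((limit * base) != (1 - base)) is true, then step=6, then returns -8 — matching result -8.
Every one of the 72 inputs gives matching results.
verdict: equivalent


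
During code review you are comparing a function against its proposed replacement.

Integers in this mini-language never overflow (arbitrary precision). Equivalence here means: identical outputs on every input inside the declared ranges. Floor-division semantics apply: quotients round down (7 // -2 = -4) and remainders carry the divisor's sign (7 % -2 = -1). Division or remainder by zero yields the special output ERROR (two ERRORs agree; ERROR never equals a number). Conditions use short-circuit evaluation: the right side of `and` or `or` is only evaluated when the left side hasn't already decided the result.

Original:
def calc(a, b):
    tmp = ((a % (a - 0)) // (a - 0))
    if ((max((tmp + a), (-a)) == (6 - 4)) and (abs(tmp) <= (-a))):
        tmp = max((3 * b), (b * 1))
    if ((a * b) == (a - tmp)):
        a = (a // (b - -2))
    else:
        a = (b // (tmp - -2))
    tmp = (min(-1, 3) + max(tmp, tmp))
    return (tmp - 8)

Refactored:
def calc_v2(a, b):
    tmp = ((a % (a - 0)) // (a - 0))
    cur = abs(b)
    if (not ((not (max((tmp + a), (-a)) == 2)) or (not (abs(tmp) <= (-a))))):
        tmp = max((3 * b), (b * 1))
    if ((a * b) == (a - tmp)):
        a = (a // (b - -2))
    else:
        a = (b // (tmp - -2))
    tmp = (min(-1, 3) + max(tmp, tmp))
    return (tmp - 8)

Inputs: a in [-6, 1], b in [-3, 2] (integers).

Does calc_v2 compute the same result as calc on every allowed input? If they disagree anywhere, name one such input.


Side by side, the visible changes include: boolean connective usage differs; and statement counts differ; and constant usage differs; and min/max/abs usage differs; and arithmetic usage differs; and local variable names differ.
Spot check at a=-3, b=-1 — calc: tmp becomes 0; next ((max((tmp + a), (-a)) == (6 - 4)) and (abs(tmp) <= (-a))) evaluates to false; next ((a * b) == (a - tmp)) evaluates to false; next a becomes -1; next tmp becomes -1; next final value -9. calc_v2: tmp becomes 0; next cur becomes 1; next (not ((not (max((tmp + a), (-a)) == 2)) or (not (abs(tmp) <= (-a))))) evaluates to false; next ((a * b) == (a - tmp)) evaluates to false; next a becomes -1; next tmp becomes -1; next final value -9. Both give -9.
Checked all 48 inputs in the declared domain: the outputs agree on every one.
verdict: equivalent


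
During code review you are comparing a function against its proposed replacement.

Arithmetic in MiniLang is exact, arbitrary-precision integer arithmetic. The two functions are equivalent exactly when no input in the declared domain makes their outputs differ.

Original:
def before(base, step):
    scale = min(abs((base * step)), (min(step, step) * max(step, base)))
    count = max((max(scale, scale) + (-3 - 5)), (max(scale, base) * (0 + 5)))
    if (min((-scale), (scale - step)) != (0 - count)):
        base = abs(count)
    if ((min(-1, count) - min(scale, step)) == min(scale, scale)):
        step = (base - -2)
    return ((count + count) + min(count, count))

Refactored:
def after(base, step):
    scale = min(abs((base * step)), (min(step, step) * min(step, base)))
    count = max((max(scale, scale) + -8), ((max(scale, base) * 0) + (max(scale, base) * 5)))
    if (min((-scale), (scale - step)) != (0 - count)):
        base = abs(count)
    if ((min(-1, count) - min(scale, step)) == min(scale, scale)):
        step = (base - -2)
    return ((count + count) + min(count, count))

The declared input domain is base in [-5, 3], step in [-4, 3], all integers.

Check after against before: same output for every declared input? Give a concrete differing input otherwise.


base=-5, step=-4 yields 240 from before but 300 from after.
verdict: not equivalent; witness: base=-5, step=-4


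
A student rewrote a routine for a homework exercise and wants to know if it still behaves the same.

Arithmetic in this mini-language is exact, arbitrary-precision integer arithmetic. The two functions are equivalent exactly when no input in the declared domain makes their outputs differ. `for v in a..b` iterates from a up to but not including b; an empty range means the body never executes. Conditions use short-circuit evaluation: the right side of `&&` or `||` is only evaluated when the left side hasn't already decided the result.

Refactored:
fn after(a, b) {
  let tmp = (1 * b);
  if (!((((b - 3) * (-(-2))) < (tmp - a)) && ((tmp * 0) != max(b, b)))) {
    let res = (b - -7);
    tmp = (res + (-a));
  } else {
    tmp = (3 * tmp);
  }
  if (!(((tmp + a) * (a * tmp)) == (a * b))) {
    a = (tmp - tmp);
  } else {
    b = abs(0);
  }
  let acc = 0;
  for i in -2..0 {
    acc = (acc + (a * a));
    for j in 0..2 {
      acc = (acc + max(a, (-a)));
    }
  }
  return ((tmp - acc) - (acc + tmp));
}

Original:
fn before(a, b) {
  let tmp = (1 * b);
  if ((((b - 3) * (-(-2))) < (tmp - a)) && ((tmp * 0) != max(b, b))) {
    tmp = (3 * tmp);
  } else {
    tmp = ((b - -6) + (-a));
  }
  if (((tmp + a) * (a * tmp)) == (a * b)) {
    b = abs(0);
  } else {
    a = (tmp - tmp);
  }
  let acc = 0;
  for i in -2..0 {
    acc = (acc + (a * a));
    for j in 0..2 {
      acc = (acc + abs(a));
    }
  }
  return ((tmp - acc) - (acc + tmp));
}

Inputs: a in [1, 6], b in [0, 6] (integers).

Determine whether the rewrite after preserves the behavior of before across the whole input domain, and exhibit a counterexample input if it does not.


The rewrite breaks on a=6, b=0, where the results are -192 and 0.
before: tmp = 0; ((((b - 3) * (-(-2))) < (tmp - a)) && ((tmp * 0) != max(b, b))) -> false; tmp = 0; (((tmp + a) * (a * tmp)) == (a * b)) -> true; b = 0; acc = 0; [i=-2]; acc = 36; [j=0]; acc = 42; [j=1]; acc = 48; [i=-1]; acc = 84; [j=0]; acc = 90; [j=1]; acc = 96; return -192
after: tmp = 0; (!((((b - 3) * (-(-2))) < (tmp - a)) && ((tmp * 0) != max(b, b)))) -> true; res = 7; tmp = 1; (!(((tmp + a) * (a * tmp)) == (a * b))) -> true; a = 0; acc = 0; [i=-2]; acc = 0; [j=0]; acc = 0; [j=1]; acc = 0; [i=-1]; acc = 0; [j=0]; acc = 0; [j=1]; acc = 0; return 0
verdict: not equivalent; witness: a=6, b=0


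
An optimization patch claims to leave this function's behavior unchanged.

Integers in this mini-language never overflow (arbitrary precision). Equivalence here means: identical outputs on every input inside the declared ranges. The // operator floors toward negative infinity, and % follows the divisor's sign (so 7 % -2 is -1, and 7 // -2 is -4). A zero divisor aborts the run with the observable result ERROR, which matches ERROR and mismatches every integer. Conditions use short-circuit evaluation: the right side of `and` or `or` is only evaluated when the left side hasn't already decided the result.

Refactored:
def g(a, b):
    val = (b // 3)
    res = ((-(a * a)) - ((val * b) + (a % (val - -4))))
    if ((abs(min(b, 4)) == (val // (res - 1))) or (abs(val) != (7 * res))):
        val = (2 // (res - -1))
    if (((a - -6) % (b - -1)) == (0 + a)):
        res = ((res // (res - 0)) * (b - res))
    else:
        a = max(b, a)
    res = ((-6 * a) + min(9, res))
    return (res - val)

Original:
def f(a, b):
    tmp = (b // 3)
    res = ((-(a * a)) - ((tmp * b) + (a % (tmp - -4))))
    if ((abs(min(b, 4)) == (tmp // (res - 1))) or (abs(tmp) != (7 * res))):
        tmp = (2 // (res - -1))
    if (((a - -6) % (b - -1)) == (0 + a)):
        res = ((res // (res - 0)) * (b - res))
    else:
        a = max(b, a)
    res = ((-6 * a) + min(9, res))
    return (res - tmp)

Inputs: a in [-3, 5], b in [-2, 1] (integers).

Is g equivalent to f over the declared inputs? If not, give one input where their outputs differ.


Comparing the listings, the differences include: local variable names differ.
Spot check at a=0, b=-1 — f: tmp = -1; res = -1; ((abs(min(b, 4)) == (tmp // (res - 1))) or (abs(tmp) != (7 * res))) -> true; division by zero -> ERROR. g: val = -1; res = -1; ((abs(min(b, 4)) == (val // (res - 1))) or (abs(val) != (7 * res))) -> true; division by zero -> ERROR. Both give ERROR.
Checked all 36 inputs in the declared domain: the outputs agree on every one.
verdict: equivalent


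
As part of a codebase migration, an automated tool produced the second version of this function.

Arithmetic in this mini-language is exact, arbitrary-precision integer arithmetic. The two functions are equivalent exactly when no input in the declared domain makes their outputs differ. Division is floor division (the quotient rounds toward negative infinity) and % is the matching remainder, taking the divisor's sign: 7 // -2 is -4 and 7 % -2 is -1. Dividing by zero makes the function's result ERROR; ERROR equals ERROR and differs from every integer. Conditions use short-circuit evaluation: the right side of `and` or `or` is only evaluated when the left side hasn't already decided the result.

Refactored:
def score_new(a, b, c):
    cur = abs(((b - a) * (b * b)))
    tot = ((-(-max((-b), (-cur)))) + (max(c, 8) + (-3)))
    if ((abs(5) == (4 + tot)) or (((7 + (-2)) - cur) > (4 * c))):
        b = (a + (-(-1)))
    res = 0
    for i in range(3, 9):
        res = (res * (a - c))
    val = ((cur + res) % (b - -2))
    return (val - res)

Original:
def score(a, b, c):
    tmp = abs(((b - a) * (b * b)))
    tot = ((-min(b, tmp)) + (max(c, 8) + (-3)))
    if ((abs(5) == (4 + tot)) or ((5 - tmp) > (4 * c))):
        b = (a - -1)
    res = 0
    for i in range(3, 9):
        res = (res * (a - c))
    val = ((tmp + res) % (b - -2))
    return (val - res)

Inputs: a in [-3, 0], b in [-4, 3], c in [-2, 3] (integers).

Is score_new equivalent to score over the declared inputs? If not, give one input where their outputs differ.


The two versions differ — the changes include arithmetic usage differs, plus constant usage differs, plus min/max/abs usage differs, plus local variable names differ.
As a probe, take a=-2, b=2, c=1: score runs tmp := 16 | tot := 3 | ((abs(5) == (4 + tot)) or ((5 - tmp) > (4 * c))): false | res := 0 | iter i=3: | res := 0 | iter i=4: | res := 0 | iter i=5: | res := 0 | iter i=6: | res := 0 | iter i=7: | res := 0 | iter i=8: | res := 0 | val := 0 | result 0; score_new runs cur := 16 | tot := 3 | ((abs(5) == (4 + tot)) or (((7 + (-2)) - cur) > (4 * c))): false | res := 0 | iter i=3: | res := 0 | iter i=4: | res := 0 | iter i=5: | res := 0 | iter i=6: | res := 0 | iter i=7: | res := 0 | iter i=8: | res := 0 | val := 0 | result 0; both end at 0.
Sweeping the whole domain (192 inputs) finds no disagreement.
verdict: equivalent


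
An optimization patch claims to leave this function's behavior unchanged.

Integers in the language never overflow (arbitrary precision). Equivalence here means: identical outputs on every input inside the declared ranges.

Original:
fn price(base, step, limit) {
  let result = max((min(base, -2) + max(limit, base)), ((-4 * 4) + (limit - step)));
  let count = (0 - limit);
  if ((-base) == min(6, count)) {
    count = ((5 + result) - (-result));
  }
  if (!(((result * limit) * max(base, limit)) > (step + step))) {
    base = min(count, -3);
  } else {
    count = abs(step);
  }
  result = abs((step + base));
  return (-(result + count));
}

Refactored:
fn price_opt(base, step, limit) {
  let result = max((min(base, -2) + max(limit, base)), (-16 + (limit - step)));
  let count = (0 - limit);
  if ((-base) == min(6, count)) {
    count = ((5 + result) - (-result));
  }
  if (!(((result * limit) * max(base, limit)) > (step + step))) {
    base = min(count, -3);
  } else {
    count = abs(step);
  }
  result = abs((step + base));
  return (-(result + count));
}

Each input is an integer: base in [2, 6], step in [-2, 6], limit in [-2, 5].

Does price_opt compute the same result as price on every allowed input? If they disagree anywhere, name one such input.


Side by side, the visible changes include: arithmetic usage differs; also constant usage differs.
As a probe, take base=6, step=4, limit=5: price runs result becomes 4; next count becomes -5; next ((-base) == min(6, count)) evaluates to false; next (!(((result * limit) * max(base, limit)) > (step + step))) evaluates to false; next count becomes 4; next result becomes 10; next final value -14; price_opt runs result becomes 4; next count becomes -5; next ((-base) == min(6, count)) evaluates to false; next (!(((result * limit) * max(base, limit)) > (step + step))) evaluates to false; next count becomes 4; next result becomes 10; next final value -14; both end at -14.
Every one of the 360 inputs gives matching results.
verdict: equivalent


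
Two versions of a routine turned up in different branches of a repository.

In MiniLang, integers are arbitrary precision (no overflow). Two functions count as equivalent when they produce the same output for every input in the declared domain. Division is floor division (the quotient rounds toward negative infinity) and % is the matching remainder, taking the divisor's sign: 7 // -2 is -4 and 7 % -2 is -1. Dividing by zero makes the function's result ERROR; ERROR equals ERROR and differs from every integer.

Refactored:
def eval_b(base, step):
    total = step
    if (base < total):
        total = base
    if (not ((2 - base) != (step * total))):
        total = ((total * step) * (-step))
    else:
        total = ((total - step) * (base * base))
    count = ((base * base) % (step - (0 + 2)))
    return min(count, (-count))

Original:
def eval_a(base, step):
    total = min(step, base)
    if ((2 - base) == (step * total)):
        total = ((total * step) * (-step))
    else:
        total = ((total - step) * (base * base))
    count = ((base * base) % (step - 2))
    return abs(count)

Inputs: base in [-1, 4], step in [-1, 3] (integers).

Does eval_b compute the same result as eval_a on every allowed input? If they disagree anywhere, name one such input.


There is a counterexample at base=-1, step=-1: 2 on one side, -2 on the other.
eval_a: total=-1, then ((2 - base) == (step * total)) is false, then total=0, then count=-2, then returns 2
eval_b: total=-1, then (base < total) is false, then (not ((2 - base) != (step * total))) is false, then total=0, then count=-2, then returns -2
verdict: not equivalent; witness: base=-1, step=-1


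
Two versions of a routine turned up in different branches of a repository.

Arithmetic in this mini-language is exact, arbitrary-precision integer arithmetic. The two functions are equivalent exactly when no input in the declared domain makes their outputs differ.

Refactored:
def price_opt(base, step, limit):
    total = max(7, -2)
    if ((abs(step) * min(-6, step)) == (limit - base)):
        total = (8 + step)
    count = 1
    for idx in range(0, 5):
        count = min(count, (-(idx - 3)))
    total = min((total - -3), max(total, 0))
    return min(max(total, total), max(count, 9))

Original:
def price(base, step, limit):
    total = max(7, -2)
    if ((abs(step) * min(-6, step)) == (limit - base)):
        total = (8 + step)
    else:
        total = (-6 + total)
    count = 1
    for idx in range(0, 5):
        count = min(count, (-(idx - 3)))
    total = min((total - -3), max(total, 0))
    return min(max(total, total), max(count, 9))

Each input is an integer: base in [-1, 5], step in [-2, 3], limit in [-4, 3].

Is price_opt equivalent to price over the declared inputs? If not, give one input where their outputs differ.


There is a counterexample at base=-1, step=-2, limit=-4: 1 on one side, 7 on the other.
price: total = 7; ((abs(step) * min(-6, step)) == (limit - base)) -> false; total = 1; count = 1; [idx=0]; count = 1; [idx=1]; count = 1; [idx=2]; count = 1; [idx=3]; count = 0; [idx=4]; count = -1; total = 1; return 1
price_opt: total = 7; ((abs(step) * min(-6, step)) == (limit - base)) -> false; count = 1; [idx=0]; count = 1; [idx=1]; count = 1; [idx=2]; count = 1; [idx=3]; count = 0; [idx=4]; count = -1; total = 7; return 7
verdict: not equivalent; witness: base=-1, step=-2, limit=-4


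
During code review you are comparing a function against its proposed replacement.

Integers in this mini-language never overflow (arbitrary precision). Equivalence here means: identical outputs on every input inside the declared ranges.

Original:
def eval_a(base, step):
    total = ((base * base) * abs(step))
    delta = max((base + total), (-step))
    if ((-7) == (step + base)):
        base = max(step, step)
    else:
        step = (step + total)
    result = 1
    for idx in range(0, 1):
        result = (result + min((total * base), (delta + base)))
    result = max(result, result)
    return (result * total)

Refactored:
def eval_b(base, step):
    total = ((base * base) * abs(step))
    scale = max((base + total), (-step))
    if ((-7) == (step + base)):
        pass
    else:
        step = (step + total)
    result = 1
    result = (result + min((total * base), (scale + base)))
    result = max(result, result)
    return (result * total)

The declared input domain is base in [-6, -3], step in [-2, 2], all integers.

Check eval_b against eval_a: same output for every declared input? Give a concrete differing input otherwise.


There is a counterexample at base=-6, step=-1: -1260 on one side, -7740 on the other.
eval_a: total = 36; delta = 30; ((-7) == (step + base)) -> true; base = -1; result = 1; [idx=0]; result = -35; result = -35; return -1260
eval_b: total = 36; scale = 30; ((-7) == (step + base)) -> true; result = 1; result = -215; result = -215; return -7740
verdict: not equivalent; witness: base=-6, step=-1


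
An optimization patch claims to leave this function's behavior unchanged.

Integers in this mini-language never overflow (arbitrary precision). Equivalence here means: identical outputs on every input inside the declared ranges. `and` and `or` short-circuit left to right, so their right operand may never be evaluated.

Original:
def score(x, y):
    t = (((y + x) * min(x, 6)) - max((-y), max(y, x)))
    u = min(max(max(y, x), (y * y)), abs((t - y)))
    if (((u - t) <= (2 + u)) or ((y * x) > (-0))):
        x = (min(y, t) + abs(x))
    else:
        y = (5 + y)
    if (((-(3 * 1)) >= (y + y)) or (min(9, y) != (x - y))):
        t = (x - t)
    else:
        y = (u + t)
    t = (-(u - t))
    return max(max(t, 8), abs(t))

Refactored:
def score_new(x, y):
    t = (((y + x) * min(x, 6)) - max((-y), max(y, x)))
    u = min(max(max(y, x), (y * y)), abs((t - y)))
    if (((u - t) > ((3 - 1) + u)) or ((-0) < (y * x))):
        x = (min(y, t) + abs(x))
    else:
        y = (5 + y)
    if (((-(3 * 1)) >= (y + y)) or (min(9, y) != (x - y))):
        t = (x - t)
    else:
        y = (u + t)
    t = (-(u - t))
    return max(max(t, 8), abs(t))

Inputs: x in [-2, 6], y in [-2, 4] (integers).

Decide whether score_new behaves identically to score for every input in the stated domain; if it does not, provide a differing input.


Take x=-2, y=4.
score: t := -8 | u := 12 | (((u - t) <= (2 + u)) or ((y * x) > (-0))): false | y := 9 | (((-(3 * 1)) >= (y + y)) or (min(9, y) != (x - y))): true | t := 6 | t := -6 | result 8
score_new: t := -8 | u := 12 | (((u - t) > ((3 - 1) + u)) or ((-0) < (y * x))): true | x := -6 | (((-(3 * 1)) >= (y + y)) or (min(9, y) != (x - y))): true | t := 2 | t := -10 | result 10
8 against 10: the behavior changed.
verdict: not equivalent; witness: x=-2, y=4


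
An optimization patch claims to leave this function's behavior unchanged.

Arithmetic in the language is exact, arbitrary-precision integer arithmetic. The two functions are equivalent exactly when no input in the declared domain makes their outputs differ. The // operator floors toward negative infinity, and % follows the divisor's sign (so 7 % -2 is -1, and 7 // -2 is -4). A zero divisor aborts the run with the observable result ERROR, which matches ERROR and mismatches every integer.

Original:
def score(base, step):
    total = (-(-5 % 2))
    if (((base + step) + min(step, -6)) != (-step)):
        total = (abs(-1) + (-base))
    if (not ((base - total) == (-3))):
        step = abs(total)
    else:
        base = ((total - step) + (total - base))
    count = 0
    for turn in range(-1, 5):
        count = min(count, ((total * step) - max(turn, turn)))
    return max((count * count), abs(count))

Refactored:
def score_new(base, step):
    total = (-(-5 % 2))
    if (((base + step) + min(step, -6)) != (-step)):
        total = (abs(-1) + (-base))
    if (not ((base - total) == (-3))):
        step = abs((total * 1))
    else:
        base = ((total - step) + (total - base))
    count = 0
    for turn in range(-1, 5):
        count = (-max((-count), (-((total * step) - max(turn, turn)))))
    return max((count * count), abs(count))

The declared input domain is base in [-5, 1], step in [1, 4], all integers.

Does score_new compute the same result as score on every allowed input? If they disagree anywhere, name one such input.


Changes here: constant usage differs; also min/max/abs usage differs; also arithmetic usage differs; the full 28-point sweep finds no disagreement.
verdict: equivalent


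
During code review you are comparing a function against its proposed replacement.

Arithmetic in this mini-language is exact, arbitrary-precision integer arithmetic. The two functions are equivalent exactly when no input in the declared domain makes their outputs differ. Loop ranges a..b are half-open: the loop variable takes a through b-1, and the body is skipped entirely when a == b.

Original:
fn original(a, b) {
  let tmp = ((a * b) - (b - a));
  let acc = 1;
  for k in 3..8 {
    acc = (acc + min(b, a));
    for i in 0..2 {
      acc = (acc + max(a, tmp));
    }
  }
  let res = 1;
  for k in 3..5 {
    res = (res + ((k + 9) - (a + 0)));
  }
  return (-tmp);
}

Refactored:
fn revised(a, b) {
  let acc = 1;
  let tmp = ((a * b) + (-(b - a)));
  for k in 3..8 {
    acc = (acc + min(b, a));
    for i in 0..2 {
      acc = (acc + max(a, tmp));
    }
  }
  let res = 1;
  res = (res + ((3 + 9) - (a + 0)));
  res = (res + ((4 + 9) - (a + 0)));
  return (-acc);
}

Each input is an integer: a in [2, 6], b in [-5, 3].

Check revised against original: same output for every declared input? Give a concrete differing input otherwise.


There is a counterexample at a=2, b=-5: 3 on one side, 4 on the other.
original: tmp becomes -3; next acc becomes 1; next at k=3:; next acc becomes -4; next at i=0:; next acc becomes -2; next at i=1:; next acc becomes 0; next at k=4:; next acc becomes -5; next at i=0:; next acc becomes -3; next at i=1:; next acc becomes -1; next at k=5:; next acc becomes -6; next at i=0:; next acc becomes -4; next at i=1:; next acc becomes -2; next at k=6:; next acc becomes -7; next at i=0:; next acc becomes -5; next at i=1:; next acc becomes -3; next at k=7:; next acc becomes -8; next at i=0:; next acc becomes -6; next at i=1:; next acc becomes -4; next res becomes 1; next at k=3:; next res becomes 11; next at k=4:; next res becomes 22; next final value 3
revised: acc becomes 1; next tmp becomes -3; next at k=3:; next acc becomes -4; next at i=0:; next acc becomes -2; next at i=1:; next acc becomes 0; next at k=4:; next acc becomes -5; next at i=0:; next acc becomes -3; next at i=1:; next acc becomes -1; next at k=5:; next acc becomes -6; next at i=0:; next acc becomes -4; next at i=1:; next acc becomes -2; next at k=6:; next acc becomes -7; next at i=0:; next acc becomes -5; next at i=1:; next acc becomes -3; next at k=7:; next acc becomes -8; next at i=0:; next acc becomes -6; next at i=1:; next acc becomes -4; next res becomes 1; next res becomes 11; next res becomes 22; next final value 4
verdict: not equivalent; witness: a=2, b=-5


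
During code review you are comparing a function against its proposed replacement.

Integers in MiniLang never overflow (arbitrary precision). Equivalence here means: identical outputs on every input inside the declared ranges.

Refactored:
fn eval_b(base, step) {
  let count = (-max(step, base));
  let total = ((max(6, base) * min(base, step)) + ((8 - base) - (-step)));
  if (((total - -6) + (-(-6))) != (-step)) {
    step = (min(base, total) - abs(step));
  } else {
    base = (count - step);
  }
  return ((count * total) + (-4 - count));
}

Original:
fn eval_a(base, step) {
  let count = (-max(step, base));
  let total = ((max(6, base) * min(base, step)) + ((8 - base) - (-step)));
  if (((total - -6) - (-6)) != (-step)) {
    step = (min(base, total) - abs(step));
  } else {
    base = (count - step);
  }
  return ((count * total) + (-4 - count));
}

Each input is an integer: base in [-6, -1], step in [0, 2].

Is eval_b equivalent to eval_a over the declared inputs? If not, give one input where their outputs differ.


The two versions differ — the changes include arithmetic usage differs.
One worked example (base=-1, step=1) — eval_a: count=-1, then total=4, then (((total - -6) - (-6)) != (-step)) is true, then step=-2, then returns -7; eval_b: count=-1, then total=4, then (((total - -6) + (-(-6))) != (-step)) is true, then step=-2, then returns -7; agreement on -7.
Across all 18 domain points the two functions coincide.
verdict: equivalent


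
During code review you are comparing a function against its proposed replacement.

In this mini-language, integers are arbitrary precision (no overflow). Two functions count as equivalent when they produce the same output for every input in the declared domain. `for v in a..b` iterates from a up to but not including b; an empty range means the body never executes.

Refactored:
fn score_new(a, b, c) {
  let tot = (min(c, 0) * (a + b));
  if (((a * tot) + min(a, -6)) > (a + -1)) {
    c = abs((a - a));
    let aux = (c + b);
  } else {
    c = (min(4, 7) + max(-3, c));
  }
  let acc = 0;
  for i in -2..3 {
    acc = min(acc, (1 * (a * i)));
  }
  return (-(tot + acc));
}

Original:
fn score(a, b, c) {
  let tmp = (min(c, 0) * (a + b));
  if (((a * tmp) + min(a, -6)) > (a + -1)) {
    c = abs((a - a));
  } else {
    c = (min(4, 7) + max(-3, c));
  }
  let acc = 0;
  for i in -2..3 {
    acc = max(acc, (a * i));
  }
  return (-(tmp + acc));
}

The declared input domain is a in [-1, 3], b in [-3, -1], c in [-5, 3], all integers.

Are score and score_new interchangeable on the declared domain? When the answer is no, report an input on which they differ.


There is a counterexample at a=-1, b=-3, c=-5: -22 on one side, -18 on the other.
score: tmp=20, then (((a * tmp) + min(a, -6)) > (a + -1)) is false, then c=1, then acc=0, then (i=-2), then acc=2, then (i=-1), then acc=2, then (i=0), then acc=2, then (i=1), then acc=2, then (i=2), then acc=2, then returns -22
score_new: tot=20, then (((a * tot) + min(a, -6)) > (a + -1)) is false, then c=1, then acc=0, then (i=-2), then acc=0, then (i=-1), then acc=0, then (i=0), then acc=0, then (i=1), then acc=-1, then (i=2), then acc=-2, then returns -18
verdict: not equivalent; witness: a=-1, b=-3, c=-5
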